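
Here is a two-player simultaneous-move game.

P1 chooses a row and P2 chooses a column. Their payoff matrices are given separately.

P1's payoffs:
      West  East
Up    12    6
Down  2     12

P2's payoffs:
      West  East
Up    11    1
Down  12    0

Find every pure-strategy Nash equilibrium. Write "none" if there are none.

The unique pure-strategy Nash equilibrium is (Up, West).

(Up, West): P1 gets 12, best alternative 2; P2 gets 11, best alternative 1. No profitable deviation — NE.
(Up, East): P1 can switch to Down (6 → 12). Not NE.
(Down, West): P1 can switch to Up (2 → 12). Not NE.
(Down, East): P2 can switch to West (0 → 12). Not NE.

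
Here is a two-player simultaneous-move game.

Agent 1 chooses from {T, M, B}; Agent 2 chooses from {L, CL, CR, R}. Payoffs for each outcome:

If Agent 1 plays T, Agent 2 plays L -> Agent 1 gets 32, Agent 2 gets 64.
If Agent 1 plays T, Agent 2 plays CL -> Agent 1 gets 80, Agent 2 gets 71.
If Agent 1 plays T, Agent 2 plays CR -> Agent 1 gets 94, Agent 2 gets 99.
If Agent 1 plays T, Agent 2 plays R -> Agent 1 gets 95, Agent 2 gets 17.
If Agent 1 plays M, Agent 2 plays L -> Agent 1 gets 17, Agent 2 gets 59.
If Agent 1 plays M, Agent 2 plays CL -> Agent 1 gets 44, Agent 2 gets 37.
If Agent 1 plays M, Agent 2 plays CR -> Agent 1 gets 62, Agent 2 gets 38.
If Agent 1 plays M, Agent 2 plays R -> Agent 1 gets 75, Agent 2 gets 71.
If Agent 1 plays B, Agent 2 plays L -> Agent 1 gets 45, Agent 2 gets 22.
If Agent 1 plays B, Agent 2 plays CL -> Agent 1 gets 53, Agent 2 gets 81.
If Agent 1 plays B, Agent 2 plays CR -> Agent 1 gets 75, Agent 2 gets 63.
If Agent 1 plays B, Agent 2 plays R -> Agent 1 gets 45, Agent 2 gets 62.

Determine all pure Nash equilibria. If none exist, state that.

Agent 1 against L: payoffs 32, 17, 45 → best response B.
Agent 1 against CL: payoffs 80, 44, 53 → best response T.
Agent 1 against CR: payoffs 94, 62, 75 → best response T.
Agent 1 against R: payoffs 95, 75, 45 → best response T.
Agent 2 against T: payoffs 64, 71, 99, 17 → best response CR.
Agent 2 against M: payoffs 59, 37, 38, 71 → best response R.
Agent 2 against B: payoffs 22, 81, 63, 62 → best response CL.
Mutual best responses: (T, CR).

The unique pure-strategy Nash equilibrium is (T, CR).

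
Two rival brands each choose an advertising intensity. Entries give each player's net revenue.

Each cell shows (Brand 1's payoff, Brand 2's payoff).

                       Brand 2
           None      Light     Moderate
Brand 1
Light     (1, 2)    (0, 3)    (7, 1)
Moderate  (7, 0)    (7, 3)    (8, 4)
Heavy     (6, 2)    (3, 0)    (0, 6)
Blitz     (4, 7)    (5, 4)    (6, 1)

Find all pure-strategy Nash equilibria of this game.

The unique pure-strategy Nash equilibrium is (Moderate, Moderate).

Check each profile: it is a Nash equilibrium iff no player can strictly gain by switching unilaterally.
(Light, None): Brand 1 can switch to Moderate (1 → 7). Not NE.
(Light, Light): Brand 1 can switch to Moderate (0 → 7). Not NE.
(Light, Moderate): Brand 1 can switch to Moderate (7 → 8). Not NE.
(Moderate, None): Brand 2 can switch to Light (0 → 3). Not NE.
(Moderate, Light): Brand 2 can switch to Moderate (3 → 4). Not NE.
(Moderate, Moderate): Brand 1 gets 8, best alternative 7; Brand 2 gets 4, best alternative 3. No profitable deviation — NE.
(Heavy, None): Brand 1 can switch to Moderate (6 → 7). Not NE.
(Heavy, Light): Brand 1 can switch to Moderate (3 → 7). Not NE.
(Heavy, Moderate): Brand 1 can switch to Light (0 → 7). Not NE.
(The remaining 3 profiles each have a profitable deviation by the same check.)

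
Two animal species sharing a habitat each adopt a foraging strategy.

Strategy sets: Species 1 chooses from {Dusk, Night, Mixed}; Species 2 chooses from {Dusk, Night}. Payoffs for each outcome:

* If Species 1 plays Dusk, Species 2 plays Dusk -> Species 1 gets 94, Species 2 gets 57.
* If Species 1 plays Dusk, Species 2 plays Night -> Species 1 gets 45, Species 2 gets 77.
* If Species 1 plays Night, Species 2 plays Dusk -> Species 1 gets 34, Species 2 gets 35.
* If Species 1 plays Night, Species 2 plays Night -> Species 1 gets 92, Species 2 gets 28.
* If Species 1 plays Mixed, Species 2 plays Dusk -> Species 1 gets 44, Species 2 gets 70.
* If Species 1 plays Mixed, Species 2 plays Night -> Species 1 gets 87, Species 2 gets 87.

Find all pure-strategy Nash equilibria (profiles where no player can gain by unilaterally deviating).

none

For each player, find the best response to each opponent profile; mutual best responses are the pure NE.
Species 1 against Dusk: payoffs 94, 34, 44 → best response Dusk.
Species 1 against Night: payoffs 45, 92, 87 → best response Night.
Species 2 against Dusk: payoffs 57, 77 → best response Night.
Species 2 against Night: payoffs 35, 28 → best response Dusk.
Species 2 against Mixed: payoffs 70, 87 → best response Night.
No profile is a mutual best response for all players.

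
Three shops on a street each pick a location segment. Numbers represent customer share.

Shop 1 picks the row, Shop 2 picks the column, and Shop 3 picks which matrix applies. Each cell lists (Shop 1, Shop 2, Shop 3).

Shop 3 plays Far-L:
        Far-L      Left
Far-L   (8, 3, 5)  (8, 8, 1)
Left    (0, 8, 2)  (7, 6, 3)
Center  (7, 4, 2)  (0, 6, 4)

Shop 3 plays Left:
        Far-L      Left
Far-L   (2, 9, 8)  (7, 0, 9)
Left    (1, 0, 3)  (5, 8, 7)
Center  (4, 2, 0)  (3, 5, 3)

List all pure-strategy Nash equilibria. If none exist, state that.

Check each profile: it is a Nash equilibrium iff no player can strictly gain by switching unilaterally.
(Far-L, Far-L, Far-L): Shop 2 can switch to Left (3 → 8). Not NE.
(Far-L, Far-L, Left): Shop 1 can switch to Center (2 → 4). Not NE.
(Far-L, Left, Far-L): Shop 3 can switch to Left (1 → 9). Not NE.
(Far-L, Left, Left): Shop 2 can switch to Far-L (0 → 9). Not NE.
(Left, Far-L, Far-L): Shop 1 can switch to Far-L (0 → 8). Not NE.
(Left, Far-L, Left): Shop 1 can switch to Far-L (1 → 2). Not NE.
(Left, Left, Far-L): Shop 1 can switch to Far-L (7 → 8). Not NE.
(Left, Left, Left): Shop 1 can switch to Far-L (5 → 7). Not NE.
(The remaining 4 profiles each have a profitable deviation by the same check.)

none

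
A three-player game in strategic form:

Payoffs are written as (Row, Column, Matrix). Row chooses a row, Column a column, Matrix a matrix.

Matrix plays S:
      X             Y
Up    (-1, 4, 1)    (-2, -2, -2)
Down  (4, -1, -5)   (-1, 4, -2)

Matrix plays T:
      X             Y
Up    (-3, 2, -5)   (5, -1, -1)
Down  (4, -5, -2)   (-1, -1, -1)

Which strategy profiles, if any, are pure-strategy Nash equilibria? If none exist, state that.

Row against (X, S): payoffs -1, 4 → best response Down.
Row against (X, T): payoffs -3, 4 → best response Down.
Row against (Y, S): payoffs -2, -1 → best response Down.
Row against (Y, T): payoffs 5, -1 → best response Up.
Column against (Up, S): payoffs 4, -2 → best response X.
Column against (Up, T): payoffs 2, -1 → best response X.
Column against (Down, S): payoffs -1, 4 → best response Y.
Column against (Down, T): payoffs -5, -1 → best response Y.
Matrix against (Up, X): payoffs 1, -5 → best response S.
Matrix against (Up, Y): payoffs -2, -1 → best response T.
Matrix against (Down, X): payoffs -5, -2 → best response T.
Matrix against (Down, Y): payoffs -2, -1 → best response T.
No profile is a mutual best response for all players.

There is no pure-strategy Nash equilibrium.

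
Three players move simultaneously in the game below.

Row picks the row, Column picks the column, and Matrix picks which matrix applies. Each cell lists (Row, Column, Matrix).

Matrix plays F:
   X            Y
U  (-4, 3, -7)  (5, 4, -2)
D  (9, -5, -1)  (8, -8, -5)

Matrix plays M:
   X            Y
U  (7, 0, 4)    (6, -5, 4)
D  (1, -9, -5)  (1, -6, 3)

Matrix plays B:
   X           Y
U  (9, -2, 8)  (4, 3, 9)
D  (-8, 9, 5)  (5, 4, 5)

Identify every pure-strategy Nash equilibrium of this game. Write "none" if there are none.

none

Mark each player's best response to every combination of opponents' strategies; a profile where every player is best-responding is a pure Nash equilibrium.
Row against (X, F): payoffs -4, 9 → best response D.
Row against (X, M): payoffs 7, 1 → best response U.
Row against (X, B): payoffs 9, -8 → best response U.
Row against (Y, F): payoffs 5, 8 → best response D.
Row against (Y, M): payoffs 6, 1 → best response U.
Row against (Y, B): payoffs 4, 5 → best response D.
Column against (U, F): payoffs 3, 4 → best response Y.
Column against (U, M): payoffs 0, -5 → best response X.
Column against (U, B): payoffs -2, 3 → best response Y.
Column against (D, F): payoffs -5, -8 → best response X.
Column against (D, M): payoffs -9, -6 → best response Y.
Column against (D, B): payoffs 9, 4 → best response X.
Matrix against (U, X): payoffs -7, 4, 8 → best response B.
Matrix against (U, Y): payoffs -2, 4, 9 → best response B.
Matrix against (D, X): payoffs -1, -5, 5 → best response B.
Matrix against (D, Y): payoffs -5, 3, 5 → best response B.
No profile is a mutual best response for all players.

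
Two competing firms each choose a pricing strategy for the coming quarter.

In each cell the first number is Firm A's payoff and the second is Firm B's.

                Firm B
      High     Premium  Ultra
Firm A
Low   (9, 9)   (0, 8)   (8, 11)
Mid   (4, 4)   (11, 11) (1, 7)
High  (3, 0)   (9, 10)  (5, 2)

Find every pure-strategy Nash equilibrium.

(Low, Ultra) and (Mid, Premium)

(Low, High): Firm B can switch to Ultra (9 → 11). Not NE.
(Low, Premium): Firm A can switch to Mid (0 → 11). Not NE.
(Low, Ultra): Firm A gets 8, best alternative 5; Firm B gets 11, best alternative 9. No profitable deviation — NE.
(Mid, High): Firm A can switch to Low (4 → 9). Not NE.
(Mid, Premium): Firm A gets 11, best alternative 9; Firm B gets 11, best alternative 7. No profitable deviation — NE.
(Mid, Ultra): Firm A can switch to Low (1 → 8). Not NE.
(High, High): Firm A can switch to Low (3 → 9). Not NE.
(High, Premium): Firm A can switch to Mid (9 → 11). Not NE.
(High, Ultra): Firm A can switch to Low (5 → 8). Not NE.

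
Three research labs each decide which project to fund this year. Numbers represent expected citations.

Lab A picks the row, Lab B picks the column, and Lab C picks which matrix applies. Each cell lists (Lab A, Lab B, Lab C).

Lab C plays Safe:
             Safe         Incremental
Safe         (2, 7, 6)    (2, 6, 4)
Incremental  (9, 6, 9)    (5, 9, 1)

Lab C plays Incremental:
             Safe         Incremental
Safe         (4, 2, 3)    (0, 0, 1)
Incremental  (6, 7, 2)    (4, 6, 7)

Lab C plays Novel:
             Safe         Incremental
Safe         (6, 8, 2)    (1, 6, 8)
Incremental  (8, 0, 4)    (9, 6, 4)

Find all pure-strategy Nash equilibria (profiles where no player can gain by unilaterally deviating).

There is no pure-strategy Nash equilibrium.

For each strategy profile, look for a profitable unilateral deviation.
(Safe, Safe, Safe): Lab A can switch to Incremental (2 → 9). Not NE.
(Safe, Safe, Incremental): Lab A can switch to Incremental (4 → 6). Not NE.
(Safe, Safe, Novel): Lab A can switch to Incremental (6 → 8). Not NE.
(Safe, Incremental, Safe): Lab A can switch to Incremental (2 → 5). Not NE.
(Safe, Incremental, Incremental): Lab A can switch to Incremental (0 → 4). Not NE.
(Safe, Incremental, Novel): Lab A can switch to Incremental (1 → 9). Not NE.
(Incremental, Safe, Safe): Lab B can switch to Incremental (6 → 9). Not NE.
(Incremental, Safe, Incremental): Lab C can switch to Safe (2 → 9). Not NE.
(The remaining 4 profiles each have a profitable deviation by the same check.)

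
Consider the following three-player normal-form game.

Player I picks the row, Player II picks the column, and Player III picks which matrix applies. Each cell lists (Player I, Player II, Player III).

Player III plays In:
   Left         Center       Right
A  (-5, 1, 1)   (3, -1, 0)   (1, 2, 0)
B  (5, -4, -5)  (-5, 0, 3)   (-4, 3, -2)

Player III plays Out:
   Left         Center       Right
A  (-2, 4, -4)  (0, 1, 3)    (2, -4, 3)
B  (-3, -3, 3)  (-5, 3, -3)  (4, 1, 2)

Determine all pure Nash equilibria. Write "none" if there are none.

There is no pure-strategy Nash equilibrium.

Player I against (Left, In): payoffs -5, 5 → best response B.
Player I against (Left, Out): payoffs -2, -3 → best response A.
Player I against (Center, In): payoffs 3, -5 → best response A.
Player I against (Center, Out): payoffs 0, -5 → best response A.
Player I against (Right, In): payoffs 1, -4 → best response A.
Player I against (Right, Out): payoffs 2, 4 → best response B.
Player II against (A, In): payoffs 1, -1, 2 → best response Right.
Player II against (A, Out): payoffs 4, 1, -4 → best response Left.
Player II against (B, In): payoffs -4, 0, 3 → best response Right.
Player II against (B, Out): payoffs -3, 3, 1 → best response Center.
Player III against (A, Left): payoffs 1, -4 → best response In.
Player III against (A, Center): payoffs 0, 3 → best response Out.
Player III against (A, Right): payoffs 0, 3 → best response Out.
Player III against (B, Left): payoffs -5, 3 → best response Out.
Player III against (B, Center): payoffs 3, -3 → best response In.
Player III against (B, Right): payoffs -2, 2 → best response Out.
No profile is a mutual best response for all players.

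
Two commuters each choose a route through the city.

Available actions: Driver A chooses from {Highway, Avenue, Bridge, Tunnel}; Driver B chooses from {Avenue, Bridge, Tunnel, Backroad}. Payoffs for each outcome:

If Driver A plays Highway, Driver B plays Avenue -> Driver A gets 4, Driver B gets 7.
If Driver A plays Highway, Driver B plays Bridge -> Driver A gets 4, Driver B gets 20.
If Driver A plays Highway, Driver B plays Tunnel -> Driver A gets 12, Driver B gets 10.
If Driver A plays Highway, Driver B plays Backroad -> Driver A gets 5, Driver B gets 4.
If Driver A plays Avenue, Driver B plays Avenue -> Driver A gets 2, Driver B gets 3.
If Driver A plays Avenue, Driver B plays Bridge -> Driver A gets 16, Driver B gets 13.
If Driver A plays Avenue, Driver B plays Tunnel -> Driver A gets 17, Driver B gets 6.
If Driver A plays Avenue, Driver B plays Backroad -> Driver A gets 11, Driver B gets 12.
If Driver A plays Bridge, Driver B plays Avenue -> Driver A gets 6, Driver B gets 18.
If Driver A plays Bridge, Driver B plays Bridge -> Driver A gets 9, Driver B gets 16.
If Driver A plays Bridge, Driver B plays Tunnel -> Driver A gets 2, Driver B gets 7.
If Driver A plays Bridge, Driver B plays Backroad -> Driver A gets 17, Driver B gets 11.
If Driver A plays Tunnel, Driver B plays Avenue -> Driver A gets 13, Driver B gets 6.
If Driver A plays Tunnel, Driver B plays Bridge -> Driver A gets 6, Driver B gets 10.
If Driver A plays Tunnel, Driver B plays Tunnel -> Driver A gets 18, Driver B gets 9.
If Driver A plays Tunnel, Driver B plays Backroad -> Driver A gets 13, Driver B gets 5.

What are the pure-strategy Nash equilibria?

For each player, find the best response to each opponent profile; mutual best responses are the pure NE.
Driver A against Avenue: payoffs 4, 2, 6, 13 → best response Tunnel.
Driver A against Bridge: payoffs 4, 16, 9, 6 → best response Avenue.
Driver A against Tunnel: payoffs 12, 17, 2, 18 → best response Tunnel.
Driver A against Backroad: payoffs 5, 11, 17, 13 → best response Bridge.
Driver B against Highway: payoffs 7, 20, 10, 4 → best response Bridge.
Driver B against Avenue: payoffs 3, 13, 6, 12 → best response Bridge.
Driver B against Bridge: payoffs 18, 16, 7, 11 → best response Avenue.
Driver B against Tunnel: payoffs 6, 10, 9, 5 → best response Bridge.
Mutual best responses: (Avenue, Bridge).

(Avenue, Bridge)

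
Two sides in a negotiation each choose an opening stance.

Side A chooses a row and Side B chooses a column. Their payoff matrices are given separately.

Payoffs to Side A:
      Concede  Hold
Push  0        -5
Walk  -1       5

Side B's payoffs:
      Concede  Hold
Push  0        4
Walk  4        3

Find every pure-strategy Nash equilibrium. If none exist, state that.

none

(Push, Concede): Side B can switch to Hold (0 → 4). Not NE.
(Push, Hold): Side A can switch to Walk (-5 → 5). Not NE.
(Walk, Concede): Side A can switch to Push (-1 → 0). Not NE.
(Walk, Hold): Side B can switch to Concede (3 → 4). Not NE.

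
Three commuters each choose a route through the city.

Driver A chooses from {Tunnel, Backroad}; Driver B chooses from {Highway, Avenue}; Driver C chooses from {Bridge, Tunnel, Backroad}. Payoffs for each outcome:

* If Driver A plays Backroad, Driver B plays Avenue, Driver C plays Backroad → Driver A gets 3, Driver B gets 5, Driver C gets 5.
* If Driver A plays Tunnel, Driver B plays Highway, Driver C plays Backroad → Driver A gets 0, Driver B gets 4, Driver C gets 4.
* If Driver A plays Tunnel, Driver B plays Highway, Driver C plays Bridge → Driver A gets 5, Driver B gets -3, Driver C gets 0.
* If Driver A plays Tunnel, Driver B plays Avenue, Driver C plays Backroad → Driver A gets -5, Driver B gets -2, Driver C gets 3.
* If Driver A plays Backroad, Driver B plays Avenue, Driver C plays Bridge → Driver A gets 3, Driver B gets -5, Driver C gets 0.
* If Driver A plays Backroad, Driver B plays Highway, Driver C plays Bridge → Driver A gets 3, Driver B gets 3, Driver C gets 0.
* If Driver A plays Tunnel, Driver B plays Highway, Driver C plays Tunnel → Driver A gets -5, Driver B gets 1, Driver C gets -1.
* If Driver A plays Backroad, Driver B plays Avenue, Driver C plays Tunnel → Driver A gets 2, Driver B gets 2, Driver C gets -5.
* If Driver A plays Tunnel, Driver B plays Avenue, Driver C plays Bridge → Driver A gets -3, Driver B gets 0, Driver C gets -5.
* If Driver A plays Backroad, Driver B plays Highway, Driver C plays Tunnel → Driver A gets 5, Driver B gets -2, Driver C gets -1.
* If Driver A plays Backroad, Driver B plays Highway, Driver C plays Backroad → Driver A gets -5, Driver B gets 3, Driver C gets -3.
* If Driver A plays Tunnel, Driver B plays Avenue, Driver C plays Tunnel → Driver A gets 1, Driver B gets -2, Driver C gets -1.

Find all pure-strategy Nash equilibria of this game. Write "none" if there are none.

For each strategy profile, look for a profitable unilateral deviation.
(Tunnel, Highway, Bridge): Driver B can switch to Avenue (-3 → 0). Not NE.
(Tunnel, Highway, Tunnel): Driver A can switch to Backroad (-5 → 5). Not NE.
(Tunnel, Highway, Backroad): Driver A gets 0, best alternative -5; Driver B gets 4, best alternative -2; Driver C gets 4, best alternative 0. No profitable deviation — NE.
(Tunnel, Avenue, Bridge): Driver A can switch to Backroad (-3 → 3). Not NE.
(Tunnel, Avenue, Tunnel): Driver A can switch to Backroad (1 → 2). Not NE.
(Tunnel, Avenue, Backroad): Driver A can switch to Backroad (-5 → 3). Not NE.
(Backroad, Highway, Bridge): Driver A can switch to Tunnel (3 → 5). Not NE.
(Backroad, Avenue, Backroad): Driver A gets 3, best alternative -5; Driver B gets 5, best alternative 3; Driver C gets 5, best alternative 0. No profitable deviation — NE.
(The remaining 4 profiles each have a profitable deviation by the same check.)

Pure-strategy Nash equilibria: (Tunnel, Highway, Backroad); (Backroad, Avenue, Backroad)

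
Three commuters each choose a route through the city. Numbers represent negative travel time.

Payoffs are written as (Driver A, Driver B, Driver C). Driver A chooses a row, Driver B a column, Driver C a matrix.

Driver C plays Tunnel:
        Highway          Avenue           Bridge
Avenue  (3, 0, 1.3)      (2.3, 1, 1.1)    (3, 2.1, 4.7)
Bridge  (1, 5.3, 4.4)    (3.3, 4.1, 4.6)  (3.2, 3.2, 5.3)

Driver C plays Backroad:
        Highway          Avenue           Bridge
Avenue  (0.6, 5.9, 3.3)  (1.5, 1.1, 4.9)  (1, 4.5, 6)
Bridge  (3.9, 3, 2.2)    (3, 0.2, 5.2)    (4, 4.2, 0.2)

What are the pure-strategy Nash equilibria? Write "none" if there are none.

There is no pure-strategy Nash equilibrium.

Check each profile: it is a Nash equilibrium iff no player can strictly gain by switching unilaterally.
(Avenue, Highway, Tunnel): Driver B can switch to Avenue (0 → 1). Not NE.
(Avenue, Highway, Backroad): Driver A can switch to Bridge (0.6 → 3.9). Not NE.
(Avenue, Avenue, Tunnel): Driver A can switch to Bridge (2.3 → 3.3). Not NE.
(Avenue, Avenue, Backroad): Driver A can switch to Bridge (1.5 → 3). Not NE.
(Avenue, Bridge, Tunnel): Driver A can switch to Bridge (3 → 3.2). Not NE.
(Avenue, Bridge, Backroad): Driver A can switch to Bridge (1 → 4). Not NE.
(Bridge, Highway, Tunnel): Driver A can switch to Avenue (1 → 3). Not NE.
(Bridge, Highway, Backroad): Driver B can switch to Bridge (3 → 4.2). Not NE.
(Bridge, Avenue, Tunnel): Driver B can switch to Highway (4.1 → 5.3). Not NE.
(Bridge, Avenue, Backroad): Driver B can switch to Highway (0.2 → 3). Not NE.
(Bridge, Bridge, Tunnel): Driver B can switch to Highway (3.2 → 5.3). Not NE.
(Bridge, Bridge, Backroad): Driver C can switch to Tunnel (0.2 → 5.3). Not NE.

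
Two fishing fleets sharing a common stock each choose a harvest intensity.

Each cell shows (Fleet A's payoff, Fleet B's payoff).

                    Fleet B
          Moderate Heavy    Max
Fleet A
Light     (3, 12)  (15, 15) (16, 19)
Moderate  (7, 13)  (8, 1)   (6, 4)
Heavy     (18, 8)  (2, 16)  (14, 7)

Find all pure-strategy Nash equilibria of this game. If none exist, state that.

Fleet A against Moderate: payoffs 3, 7, 18 → best response Heavy.
Fleet A against Heavy: payoffs 15, 8, 2 → best response Light.
Fleet A against Max: payoffs 16, 6, 14 → best response Light.
Fleet B against Light: payoffs 12, 15, 19 → best response Max.
Fleet B against Moderate: payoffs 13, 1, 4 → best response Moderate.
Fleet B against Heavy: payoffs 8, 16, 7 → best response Heavy.
Mutual best responses: (Light, Max).

The unique pure-strategy Nash equilibrium is (Light, Max).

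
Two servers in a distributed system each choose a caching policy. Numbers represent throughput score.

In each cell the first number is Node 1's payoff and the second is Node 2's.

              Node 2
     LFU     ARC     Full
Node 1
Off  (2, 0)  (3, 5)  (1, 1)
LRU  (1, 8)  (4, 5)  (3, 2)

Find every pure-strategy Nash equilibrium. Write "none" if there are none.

Mark each player's best response to every combination of opponents' strategies; a profile where every player is best-responding is a pure Nash equilibrium.
Node 1 against LFU: payoffs 2, 1 → best response Off.
Node 1 against ARC: payoffs 3, 4 → best response LRU.
Node 1 against Full: payoffs 1, 3 → best response LRU.
Node 2 against Off: payoffs 0, 5, 1 → best response ARC.
Node 2 against LRU: payoffs 8, 5, 2 → best response LFU.
No profile is a mutual best response for all players.

No pure-strategy Nash equilibrium.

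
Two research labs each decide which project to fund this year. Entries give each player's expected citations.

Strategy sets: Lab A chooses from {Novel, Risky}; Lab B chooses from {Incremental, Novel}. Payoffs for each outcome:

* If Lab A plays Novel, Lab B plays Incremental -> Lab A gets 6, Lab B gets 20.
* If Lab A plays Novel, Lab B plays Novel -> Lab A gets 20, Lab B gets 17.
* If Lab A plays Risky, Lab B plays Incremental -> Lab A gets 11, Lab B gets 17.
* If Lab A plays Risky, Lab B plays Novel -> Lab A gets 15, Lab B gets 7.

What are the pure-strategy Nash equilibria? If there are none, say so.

Mark each player's best response to every combination of opponents' strategies; a profile where every player is best-responding is a pure Nash equilibrium.
Lab A against Incremental: payoffs 6, 11 → best response Risky.
Lab A against Novel: payoffs 20, 15 → best response Novel.
Lab B against Novel: payoffs 20, 17 → best response Incremental.
Lab B against Risky: payoffs 17, 7 → best response Incremental.
Mutual best responses: (Risky, Incremental).

The unique pure-strategy Nash equilibrium is (Risky, Incremental).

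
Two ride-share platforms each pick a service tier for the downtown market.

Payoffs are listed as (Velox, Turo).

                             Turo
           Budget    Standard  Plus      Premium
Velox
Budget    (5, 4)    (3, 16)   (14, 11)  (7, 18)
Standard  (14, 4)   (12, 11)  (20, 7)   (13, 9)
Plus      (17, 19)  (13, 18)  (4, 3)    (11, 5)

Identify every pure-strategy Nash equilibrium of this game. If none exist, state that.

(Plus, Budget)

For each strategy profile, look for a profitable unilateral deviation.
(Budget, Budget): Velox can switch to Standard (5 → 14). Not NE.
(Budget, Standard): Velox can switch to Standard (3 → 12). Not NE.
(Budget, Plus): Velox can switch to Standard (14 → 20). Not NE.
(Budget, Premium): Velox can switch to Standard (7 → 13). Not NE.
(Standard, Budget): Velox can switch to Plus (14 → 17). Not NE.
(Standard, Standard): Velox can switch to Plus (12 → 13). Not NE.
(Standard, Plus): Turo can switch to Standard (7 → 11). Not NE.
(Standard, Premium): Turo can switch to Standard (9 → 11). Not NE.
(Plus, Budget): Velox gets 17, best alternative 14; Turo gets 19, best alternative 18. No profitable deviation — NE.
(Plus, Standard): Turo can switch to Budget (18 → 19). Not NE.
(Plus, Plus): Velox can switch to Budget (4 → 14). Not NE.
(Plus, Premium): Velox can switch to Standard (11 → 13). Not NE.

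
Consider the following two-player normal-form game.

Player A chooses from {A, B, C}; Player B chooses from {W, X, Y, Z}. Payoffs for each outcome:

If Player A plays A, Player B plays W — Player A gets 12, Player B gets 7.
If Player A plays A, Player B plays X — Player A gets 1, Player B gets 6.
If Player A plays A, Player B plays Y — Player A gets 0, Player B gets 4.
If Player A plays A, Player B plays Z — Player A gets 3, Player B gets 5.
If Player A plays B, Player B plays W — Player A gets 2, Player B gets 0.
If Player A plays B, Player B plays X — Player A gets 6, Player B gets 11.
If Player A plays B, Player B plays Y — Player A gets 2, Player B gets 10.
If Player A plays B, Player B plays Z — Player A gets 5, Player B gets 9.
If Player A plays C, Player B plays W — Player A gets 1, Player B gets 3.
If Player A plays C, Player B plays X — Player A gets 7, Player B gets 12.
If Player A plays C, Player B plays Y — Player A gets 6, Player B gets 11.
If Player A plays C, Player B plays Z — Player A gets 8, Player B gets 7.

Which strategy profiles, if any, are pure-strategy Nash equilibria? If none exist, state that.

(A, W): Player A gets 12, best alternative 2; Player B gets 7, best alternative 6. No profitable deviation — NE.
(A, X): Player A can switch to B (1 → 6). Not NE.
(A, Y): Player A can switch to B (0 → 2). Not NE.
(A, Z): Player A can switch to B (3 → 5). Not NE.
(B, W): Player A can switch to A (2 → 12). Not NE.
(B, X): Player A can switch to C (6 → 7). Not NE.
(B, Y): Player A can switch to C (2 → 6). Not NE.
(B, Z): Player A can switch to C (5 → 8). Not NE.
(C, W): Player A can switch to A (1 → 12). Not NE.
(C, X): Player A gets 7, best alternative 6; Player B gets 12, best alternative 11. No profitable deviation — NE.
(The remaining 2 profiles each have a profitable deviation by the same check.)

The pure Nash equilibria are (A, W) and (C, X).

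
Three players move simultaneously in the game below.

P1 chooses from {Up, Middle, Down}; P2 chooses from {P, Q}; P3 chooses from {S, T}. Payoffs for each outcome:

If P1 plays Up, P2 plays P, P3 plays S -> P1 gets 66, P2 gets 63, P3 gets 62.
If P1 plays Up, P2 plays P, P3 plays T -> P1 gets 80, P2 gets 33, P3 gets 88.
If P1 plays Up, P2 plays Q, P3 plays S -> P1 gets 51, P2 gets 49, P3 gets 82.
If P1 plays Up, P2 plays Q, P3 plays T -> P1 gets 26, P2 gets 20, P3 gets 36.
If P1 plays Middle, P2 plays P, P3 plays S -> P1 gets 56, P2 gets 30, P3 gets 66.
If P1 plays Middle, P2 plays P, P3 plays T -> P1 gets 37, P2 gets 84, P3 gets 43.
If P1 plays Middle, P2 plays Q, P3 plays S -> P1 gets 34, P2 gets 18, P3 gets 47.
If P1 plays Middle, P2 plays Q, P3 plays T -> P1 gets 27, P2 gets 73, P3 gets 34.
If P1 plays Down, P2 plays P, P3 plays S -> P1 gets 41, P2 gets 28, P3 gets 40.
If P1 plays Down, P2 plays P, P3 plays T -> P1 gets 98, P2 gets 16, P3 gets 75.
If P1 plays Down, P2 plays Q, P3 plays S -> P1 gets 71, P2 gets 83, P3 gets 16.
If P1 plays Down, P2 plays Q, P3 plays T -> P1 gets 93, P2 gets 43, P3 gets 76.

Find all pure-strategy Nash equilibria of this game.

(Up, P, S): P3 can switch to T (62 → 88). Not NE.
(Up, P, T): P1 can switch to Down (80 → 98). Not NE.
(Up, Q, S): P1 can switch to Down (51 → 71). Not NE.
(Up, Q, T): P1 can switch to Middle (26 → 27). Not NE.
(Middle, P, S): P1 can switch to Up (56 → 66). Not NE.
(Middle, P, T): P1 can switch to Up (37 → 80). Not NE.
(Middle, Q, S): P1 can switch to Up (34 → 51). Not NE.
(Middle, Q, T): P1 can switch to Down (27 → 93). Not NE.
(Down, P, S): P1 can switch to Up (41 → 66). Not NE.
(Down, P, T): P2 can switch to Q (16 → 43). Not NE.
(Down, Q, S): P3 can switch to T (16 → 76). Not NE.
(Down, Q, T): P1 gets 93, best alternative 27; P2 gets 43, best alternative 16; P3 gets 76, best alternative 16. No profitable deviation — NE.

(Down, Q, T)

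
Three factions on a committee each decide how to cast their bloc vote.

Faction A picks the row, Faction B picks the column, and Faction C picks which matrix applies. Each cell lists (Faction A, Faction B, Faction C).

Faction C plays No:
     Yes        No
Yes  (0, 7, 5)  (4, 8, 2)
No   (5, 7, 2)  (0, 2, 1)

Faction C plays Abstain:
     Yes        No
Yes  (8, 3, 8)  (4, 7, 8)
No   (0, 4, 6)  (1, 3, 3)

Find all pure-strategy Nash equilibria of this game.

(Yes, Yes, No): Faction A can switch to No (0 → 5). Not NE.
(Yes, Yes, Abstain): Faction B can switch to No (3 → 7). Not NE.
(Yes, No, No): Faction C can switch to Abstain (2 → 8). Not NE.
(Yes, No, Abstain): Faction A gets 4, best alternative 1; Faction B gets 7, best alternative 3; Faction C gets 8, best alternative 2. No profitable deviation — NE.
(No, Yes, No): Faction C can switch to Abstain (2 → 6). Not NE.
(No, Yes, Abstain): Faction A can switch to Yes (0 → 8). Not NE.
(No, No, No): Faction A can switch to Yes (0 → 4). Not NE.
(The remaining 1 profile has a profitable deviation by the same check.)

(Yes, No, Abstain)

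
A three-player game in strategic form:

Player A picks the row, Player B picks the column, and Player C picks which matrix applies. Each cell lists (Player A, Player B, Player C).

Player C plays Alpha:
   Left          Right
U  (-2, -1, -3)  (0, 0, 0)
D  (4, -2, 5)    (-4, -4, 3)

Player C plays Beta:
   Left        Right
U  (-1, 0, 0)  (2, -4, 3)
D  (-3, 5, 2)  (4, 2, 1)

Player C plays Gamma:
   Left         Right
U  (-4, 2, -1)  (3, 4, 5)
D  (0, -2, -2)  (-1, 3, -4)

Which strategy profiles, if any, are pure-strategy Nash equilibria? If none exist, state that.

Mark each player's best response to every combination of opponents' strategies; a profile where every player is best-responding is a pure Nash equilibrium.
Player A against (Left, Alpha): payoffs -2, 4 → best response D.
Player A against (Left, Beta): payoffs -1, -3 → best response U.
Player A against (Left, Gamma): payoffs -4, 0 → best response D.
Player A against (Right, Alpha): payoffs 0, -4 → best response U.
Player A against (Right, Beta): payoffs 2, 4 → best response D.
Player A against (Right, Gamma): payoffs 3, -1 → best response U.
Player B against (U, Alpha): payoffs -1, 0 → best response Right.
Player B against (U, Beta): payoffs 0, -4 → best response Left.
Player B against (U, Gamma): payoffs 2, 4 → best response Right.
Player B against (D, Alpha): payoffs -2, -4 → best response Left.
Player B against (D, Beta): payoffs 5, 2 → best response Left.
Player B against (D, Gamma): payoffs -2, 3 → best response Right.
Player C against (U, Left): payoffs -3, 0, -1 → best response Beta.
Player C against (U, Right): payoffs 0, 3, 5 → best response Gamma.
Player C against (D, Left): payoffs 5, 2, -2 → best response Alpha.
Player C against (D, Right): payoffs 3, 1, -4 → best response Alpha.
Mutual best responses: (U, Left, Beta); (U, Right, Gamma); (D, Left, Alpha).

Pure-strategy Nash equilibria: (U, Left, Beta) and (U, Right, Gamma) and (D, Left, Alpha)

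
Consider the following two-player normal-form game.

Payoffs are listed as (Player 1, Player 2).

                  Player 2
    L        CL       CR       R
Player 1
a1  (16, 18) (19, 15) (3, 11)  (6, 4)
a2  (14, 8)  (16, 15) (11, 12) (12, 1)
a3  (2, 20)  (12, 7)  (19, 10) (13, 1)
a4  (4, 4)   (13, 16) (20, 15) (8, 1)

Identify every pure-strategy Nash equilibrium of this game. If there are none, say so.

(a1, L)

Player 1 against L: payoffs 16, 14, 2, 4 → best response a1.
Player 1 against CL: payoffs 19, 16, 12, 13 → best response a1.
Player 1 against CR: payoffs 3, 11, 19, 20 → best response a4.
Player 1 against R: payoffs 6, 12, 13, 8 → best response a3.
Player 2 against a1: payoffs 18, 15, 11, 4 → best response L.
Player 2 against a2: payoffs 8, 15, 12, 1 → best response CL.
Player 2 against a3: payoffs 20, 7, 10, 1 → best response L.
Player 2 against a4: payoffs 4, 16, 15, 1 → best response CL.
Mutual best responses: (a1, L).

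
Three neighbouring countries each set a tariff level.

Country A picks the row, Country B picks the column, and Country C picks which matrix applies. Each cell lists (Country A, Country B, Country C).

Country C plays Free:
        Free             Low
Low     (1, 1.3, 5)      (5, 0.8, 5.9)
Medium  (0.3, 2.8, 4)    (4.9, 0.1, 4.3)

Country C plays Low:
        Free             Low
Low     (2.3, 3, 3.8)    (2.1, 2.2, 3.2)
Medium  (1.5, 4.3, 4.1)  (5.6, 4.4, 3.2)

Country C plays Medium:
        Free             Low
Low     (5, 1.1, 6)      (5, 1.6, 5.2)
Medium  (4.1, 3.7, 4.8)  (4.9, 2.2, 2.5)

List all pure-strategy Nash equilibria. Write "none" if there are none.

none

(Low, Free, Free): Country C can switch to Medium (5 → 6). Not NE.
(Low, Free, Low): Country C can switch to Free (3.8 → 5). Not NE.
(Low, Free, Medium): Country B can switch to Low (1.1 → 1.6). Not NE.
(Low, Low, Free): Country B can switch to Free (0.8 → 1.3). Not NE.
(Low, Low, Low): Country A can switch to Medium (2.1 → 5.6). Not NE.
(Low, Low, Medium): Country C can switch to Free (5.2 → 5.9). Not NE.
(Medium, Free, Free): Country A can switch to Low (0.3 → 1). Not NE.
(Medium, Free, Low): Country A can switch to Low (1.5 → 2.3). Not NE.
(Medium, Free, Medium): Country A can switch to Low (4.1 → 5). Not NE.
(Medium, Low, Free): Country A can switch to Low (4.9 → 5). Not NE.
(Medium, Low, Low): Country C can switch to Free (3.2 → 4.3). Not NE.
(Medium, Low, Medium): Country A can switch to Low (4.9 → 5). Not NE.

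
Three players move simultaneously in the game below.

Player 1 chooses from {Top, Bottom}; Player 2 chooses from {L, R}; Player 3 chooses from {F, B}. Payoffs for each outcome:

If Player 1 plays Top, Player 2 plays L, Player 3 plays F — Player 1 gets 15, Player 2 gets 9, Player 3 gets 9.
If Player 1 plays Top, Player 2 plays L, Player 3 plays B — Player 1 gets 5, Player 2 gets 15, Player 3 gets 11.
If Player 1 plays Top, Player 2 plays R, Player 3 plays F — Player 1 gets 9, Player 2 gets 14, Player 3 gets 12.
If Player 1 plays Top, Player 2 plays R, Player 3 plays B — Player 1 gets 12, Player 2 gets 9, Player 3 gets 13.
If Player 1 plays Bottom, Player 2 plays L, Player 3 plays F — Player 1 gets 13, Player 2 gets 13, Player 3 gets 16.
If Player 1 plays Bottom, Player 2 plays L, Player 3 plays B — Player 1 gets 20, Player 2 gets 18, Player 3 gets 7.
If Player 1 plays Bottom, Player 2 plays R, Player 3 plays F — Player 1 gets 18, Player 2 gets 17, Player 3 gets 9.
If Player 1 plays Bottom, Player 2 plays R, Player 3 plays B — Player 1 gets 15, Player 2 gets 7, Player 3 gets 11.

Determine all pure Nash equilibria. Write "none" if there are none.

This game has no pure Nash equilibrium.

(Top, L, F): Player 2 can switch to R (9 → 14). Not NE.
(Top, L, B): Player 1 can switch to Bottom (5 → 20). Not NE.
(Top, R, F): Player 1 can switch to Bottom (9 → 18). Not NE.
(Top, R, B): Player 1 can switch to Bottom (12 → 15). Not NE.
(Bottom, L, F): Player 1 can switch to Top (13 → 15). Not NE.
(Bottom, L, B): Player 3 can switch to F (7 → 16). Not NE.
(The remaining 2 profiles each have a profitable deviation by the same check.)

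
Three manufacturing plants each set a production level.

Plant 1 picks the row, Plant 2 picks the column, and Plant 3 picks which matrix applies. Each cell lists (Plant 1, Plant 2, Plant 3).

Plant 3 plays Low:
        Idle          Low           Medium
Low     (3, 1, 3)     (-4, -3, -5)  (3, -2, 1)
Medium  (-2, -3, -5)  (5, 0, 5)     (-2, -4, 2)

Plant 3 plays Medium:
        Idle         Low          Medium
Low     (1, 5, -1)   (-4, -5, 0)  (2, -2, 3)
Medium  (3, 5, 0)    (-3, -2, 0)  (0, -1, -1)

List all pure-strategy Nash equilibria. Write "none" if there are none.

The pure Nash equilibria are (Low, Idle, Low), (Medium, Idle, Medium), (Medium, Low, Low).

(Low, Idle, Low): Plant 1 gets 3, best alternative -2; Plant 2 gets 1, best alternative -2; Plant 3 gets 3, best alternative -1. No profitable deviation — NE.
(Low, Idle, Medium): Plant 1 can switch to Medium (1 → 3). Not NE.
(Low, Low, Low): Plant 1 can switch to Medium (-4 → 5). Not NE.
(Low, Low, Medium): Plant 1 can switch to Medium (-4 → -3). Not NE.
(Low, Medium, Low): Plant 2 can switch to Idle (-2 → 1). Not NE.
(Low, Medium, Medium): Plant 2 can switch to Idle (-2 → 5). Not NE.
(Medium, Idle, Low): Plant 1 can switch to Low (-2 → 3). Not NE.
(Medium, Idle, Medium): Plant 1 gets 3, best alternative 1; Plant 2 gets 5, best alternative -1; Plant 3 gets 0, best alternative -5. No profitable deviation — NE.
(Medium, Low, Low): Plant 1 gets 5, best alternative -4; Plant 2 gets 0, best alternative -3; Plant 3 gets 5, best alternative 0. No profitable deviation — NE.
(Medium, Low, Medium): Plant 2 can switch to Idle (-2 → 5). Not NE.
(Medium, Medium, Low): Plant 1 can switch to Low (-2 → 3). Not NE.
(Medium, Medium, Medium): Plant 1 can switch to Low (0 → 2). Not NE.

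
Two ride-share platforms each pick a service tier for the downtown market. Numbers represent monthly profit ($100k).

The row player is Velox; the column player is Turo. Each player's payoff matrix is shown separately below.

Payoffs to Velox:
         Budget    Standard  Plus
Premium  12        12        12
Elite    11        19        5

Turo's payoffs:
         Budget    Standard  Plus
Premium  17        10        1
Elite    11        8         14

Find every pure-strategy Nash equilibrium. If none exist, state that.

Velox against Budget: payoffs 12, 11 → best response Premium.
Velox against Standard: payoffs 12, 19 → best response Elite.
Velox against Plus: payoffs 12, 5 → best response Premium.
Turo against Premium: payoffs 17, 10, 1 → best response Budget.
Turo against Elite: payoffs 11, 8, 14 → best response Plus.
Mutual best responses: (Premium, Budget).

Pure NE: (Premium, Budget)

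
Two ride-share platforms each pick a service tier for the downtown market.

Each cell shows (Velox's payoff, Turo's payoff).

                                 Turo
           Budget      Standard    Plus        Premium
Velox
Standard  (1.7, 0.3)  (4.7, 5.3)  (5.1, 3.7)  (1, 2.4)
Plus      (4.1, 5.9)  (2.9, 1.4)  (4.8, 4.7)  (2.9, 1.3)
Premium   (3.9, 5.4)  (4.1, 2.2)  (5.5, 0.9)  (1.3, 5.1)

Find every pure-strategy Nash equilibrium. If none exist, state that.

Pure-strategy Nash equilibria: (Standard, Standard); (Plus, Budget)

(Standard, Budget): Velox can switch to Plus (1.7 → 4.1). Not NE.
(Standard, Standard): Velox gets 4.7, best alternative 4.1; Turo gets 5.3, best alternative 3.7. No profitable deviation — NE.
(Standard, Plus): Velox can switch to Premium (5.1 → 5.5). Not NE.
(Standard, Premium): Velox can switch to Plus (1 → 2.9). Not NE.
(Plus, Budget): Velox gets 4.1, best alternative 3.9; Turo gets 5.9, best alternative 4.7. No profitable deviation — NE.
(Plus, Standard): Velox can switch to Standard (2.9 → 4.7). Not NE.
(Plus, Plus): Velox can switch to Standard (4.8 → 5.1). Not NE.
(Plus, Premium): Turo can switch to Budget (1.3 → 5.9). Not NE.
(Premium, Budget): Velox can switch to Plus (3.9 → 4.1). Not NE.
(Premium, Standard): Velox can switch to Standard (4.1 → 4.7). Not NE.
(Premium, Plus): Turo can switch to Budget (0.9 → 5.4). Not NE.
(Premium, Premium): Velox can switch to Plus (1.3 → 2.9). Not NE.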